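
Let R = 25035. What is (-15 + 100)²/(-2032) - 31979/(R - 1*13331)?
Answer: -18692841/2972816 ≈ -6.2879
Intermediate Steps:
(-15 + 100)²/(-2032) - 31979/(R - 1*13331) = (-15 + 100)²/(-2032) - 31979/(25035 - 1*13331) = 85²*(-1/2032) - 31979/(25035 - 13331) = 7225*(-1/2032) - 31979/11704 = -7225/2032 - 31979*1/11704 = -7225/2032 - 31979/11704 = -18692841/2972816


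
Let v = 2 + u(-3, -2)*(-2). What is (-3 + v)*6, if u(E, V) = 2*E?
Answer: 66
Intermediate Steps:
v = 14 (v = 2 + (2*(-3))*(-2) = 2 - 6*(-2) = 2 + 12 = 14)
(-3 + v)*6 = (-3 + 14)*6 = 11*6 = 66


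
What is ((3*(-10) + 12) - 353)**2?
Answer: 137641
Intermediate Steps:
((3*(-10) + 12) - 353)**2 = ((-30 + 12) - 353)**2 = (-18 - 353)**2 = (-371)**2 = 137641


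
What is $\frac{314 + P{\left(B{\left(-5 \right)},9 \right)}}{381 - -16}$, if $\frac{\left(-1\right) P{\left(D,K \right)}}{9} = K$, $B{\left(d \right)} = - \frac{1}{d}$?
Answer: $\frac{233}{397} \approx 0.5869$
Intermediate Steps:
$P{\left(D,K \right)} = - 9 K$
$\frac{314 + P{\left(B{\left(-5 \right)},9 \right)}}{381 - -16} = \frac{314 - 81}{381 - -16} = \frac{233}{381 + \left(-142 + 158\right)} = \frac{233}{381 + 16} = \frac{233}{397}$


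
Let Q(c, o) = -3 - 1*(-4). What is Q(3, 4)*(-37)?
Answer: -37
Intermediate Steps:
Q(c, o) = 1 (Q(c, o) = -3 + 4 = 1)
Q(3, 4)*(-37) = 1*(-37) = -37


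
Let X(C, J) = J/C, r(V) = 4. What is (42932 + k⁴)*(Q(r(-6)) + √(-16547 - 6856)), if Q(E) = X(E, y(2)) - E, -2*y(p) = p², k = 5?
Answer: -392013/2 + 43557*I*√23403 ≈ -1.9601e+5 + 6.6634e+6*I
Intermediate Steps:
y(p) = -p²/2
Q(E) = -E - 2/E (Q(E) = (-½*2²)/E - E = (-½*4)/E - E = -2/E - E = -E - 2/E)
(42932 + k⁴)*(Q(r(-6)) + √(-16547 - 6856)) = (42932 + 5⁴)*((-1*4 - 2/4) + √(-16547 - 6856)) = (42932 + 625)*((-4 - 2*¼) + √(-23403)) = 43557*((-4 - ½) + I*√23403) = 43557*(-9/2 + I*√23403) = -392013/2 + 43557*I*√23403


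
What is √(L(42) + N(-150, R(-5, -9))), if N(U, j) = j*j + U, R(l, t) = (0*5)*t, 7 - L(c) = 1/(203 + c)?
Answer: 2*I*√43795/35 ≈ 11.958*I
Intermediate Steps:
L(c) = 7 - 1/(203 + c)
R(l, t) = 0 (R(l, t) = 0*t = 0)
N(U, j) = U + j² (N(U, j) = j² + U = U + j²)
√(L(42) + N(-150, R(-5, -9))) = √((1420 + 7*42)/(203 + 42) + (-150 + 0²)) = √((1420 + 294)/245 + (-150 + 0)) = √((1/245)*1714 - 150) = √(1714/245 - 150) = √(-35036/245) = 2*I*√43795/35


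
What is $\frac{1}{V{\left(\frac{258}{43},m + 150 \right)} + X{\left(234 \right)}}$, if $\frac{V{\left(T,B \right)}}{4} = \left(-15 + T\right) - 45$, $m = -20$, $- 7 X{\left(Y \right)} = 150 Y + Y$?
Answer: $- \frac{7}{36846} \approx -0.00018998$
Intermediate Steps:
$X{\left(Y \right)} = - \frac{151 Y}{7}$ ($X{\left(Y \right)} = - \frac{150 Y + Y}{7} = - \frac{151 Y}{7}$)
$V{\left(T,B \right)} = -240 + 4 T$ ($V{\left(T,B \right)} = 4 \left(\left(-15 + T\right) - 45\right) = 4 \left(-60 + T\right) = -240 + 4 T$)
$\frac{1}{V{\left(\frac{258}{43},m + 150 \right)} + X{\left(234 \right)}} = \frac{1}{\left(-240 + 4 \cdot \frac{258}{43}\right) - \frac{35334}{7}} = \frac{1}{\left(-240 + 4 \cdot 258 \cdot \frac{1}{43}\right) - \frac{35334}{7}} = \frac{1}{\left(-240 + 4 \cdot 6\right) - \frac{35334}{7}} = \frac{1}{\left(-240 + 24\right) - \frac{35334}{7}} = \frac{1}{-216 - \frac{35334}{7}} = \frac{1}{- \frac{36846}{7}} = - \frac{7}{36846}$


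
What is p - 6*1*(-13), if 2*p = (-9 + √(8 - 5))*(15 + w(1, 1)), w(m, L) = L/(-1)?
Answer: 15 + 7*√3 ≈ 27.124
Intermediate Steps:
w(m, L) = -L (w(m, L) = L*(-1) = -L)
p = -63 + 7*√3 (p = ((-9 + √(8 - 5))*(15 - 1*1))/2 = ((-9 + √3)*(15 - 1))/2 = ((-9 + √3)*14)/2 = (-126 + 14*√3)/2 = -63 + 7*√3 ≈ -50.876)
p - 6*1*(-13) = (-63 + 7*√3) - 6*1*(-13) = (-63 + 7*√3) - 6*(-13) = (-63 + 7*√3) + 78 = 15 + 7*√3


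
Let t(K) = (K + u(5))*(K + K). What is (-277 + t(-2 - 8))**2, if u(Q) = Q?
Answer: 31329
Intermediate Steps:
t(K) = 2*K*(5 + K) (t(K) = (K + 5)*(K + K) = (5 + K)*(2*K) = 2*K*(5 + K))
(-277 + t(-2 - 8))**2 = (-277 + 2*(-2 - 8)*(5 + (-2 - 8)))**2 = (-277 + 2*(-10)*(5 - 10))**2 = (-277 + 2*(-10)*(-5))**2 = (-277 + 100)**2 = (-177)**2 = 31329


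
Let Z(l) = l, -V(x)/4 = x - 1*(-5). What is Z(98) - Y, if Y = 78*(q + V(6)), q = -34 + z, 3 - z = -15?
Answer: 4778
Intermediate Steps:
z = 18 (z = 3 - 1*(-15) = 3 + 15 = 18)
q = -16 (q = -34 + 18 = -16)
V(x) = -20 - 4*x (V(x) = -4*(x - 1*(-5)) = -4*(x + 5) = -4*(5 + x) = -20 - 4*x)
Y = -4680 (Y = 78*(-16 + (-20 - 4*6)) = 78*(-16 + (-20 - 24)) = 78*(-16 - 44) = 78*(-60) = -4680)
Z(98) - Y = 98 - 1*(-4680) = 98 + 4680 = 4778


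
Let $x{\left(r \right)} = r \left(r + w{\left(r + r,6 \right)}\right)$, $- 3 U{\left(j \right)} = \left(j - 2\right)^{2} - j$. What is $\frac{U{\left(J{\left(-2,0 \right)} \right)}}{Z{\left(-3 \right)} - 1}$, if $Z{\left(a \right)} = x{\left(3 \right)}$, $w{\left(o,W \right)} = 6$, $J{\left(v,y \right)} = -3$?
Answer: $- \frac{14}{39} \approx -0.35897$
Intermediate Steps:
$U{\left(j \right)} = - \frac{\left(-2 + j\right)^{2}}{3} + \frac{j}{3}$ ($U{\left(j \right)} = - \frac{\left(j - 2\right)^{2} - j}{3} = - \frac{\left(-2 + j\right)^{2} - j}{3} = - \frac{\left(-2 + j\right)^{2}}{3} + \frac{j}{3}$)
$x{\left(r \right)} = r \left(6 + r\right)$ ($x{\left(r \right)} = r \left(r + 6\right) = r \left(6 + r\right)$)
$Z{\left(a \right)} = 27$ ($Z{\left(a \right)} = 3 \left(6 + 3\right) = 3 \cdot 9 = 27$)
$\frac{U{\left(J{\left(-2,0 \right)} \right)}}{Z{\left(-3 \right)} - 1} = \frac{- \frac{\left(-2 - 3\right)^{2}}{3} + \frac{1}{3} \left(-3\right)}{27 - 1} = \frac{- \frac{\left(-5\right)^{2}}{3} - 1}{26} = \frac{\left(- \frac{1}{3}\right) 25 - 1}{26} = \frac{- \frac{25}{3} - 1}{26} = \frac{1}{26} \left(- \frac{28}{3}\right) = - \frac{14}{39}$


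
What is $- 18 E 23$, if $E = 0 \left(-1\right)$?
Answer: $0$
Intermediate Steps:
$E = 0$
$- 18 E 23 = \left(-18\right) 0 \cdot 23 = 0 \cdot 23 = 0$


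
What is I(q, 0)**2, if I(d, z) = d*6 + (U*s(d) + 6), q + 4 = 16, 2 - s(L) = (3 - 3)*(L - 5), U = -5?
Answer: 4624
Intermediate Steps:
s(L) = 2 (s(L) = 2 - (3 - 3)*(L - 5) = 2 - 0*(-5 + L) = 2 - 1*0 = 2 + 0 = 2)
q = 12 (q = -4 + 16 = 12)
I(d, z) = -4 + 6*d (I(d, z) = d*6 + (-5*2 + 6) = 6*d + (-10 + 6) = 6*d - 4 = -4 + 6*d)
I(q, 0)**2 = (-4 + 6*12)**2 = (-4 + 72)**2 = 68**2 = 4624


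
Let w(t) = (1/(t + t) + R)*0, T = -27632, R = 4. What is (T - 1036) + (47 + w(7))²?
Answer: -26459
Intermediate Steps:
w(t) = 0 (w(t) = (1/(t + t) + 4)*0 = (1/(2*t) + 4)*0 = (4 + 1/(2*t))*0 = 0)
(T - 1036) + (47 + w(7))² = (-27632 - 1036) + (47 + 0)² = -28668 + 47² = -28668 + 2209 = -26459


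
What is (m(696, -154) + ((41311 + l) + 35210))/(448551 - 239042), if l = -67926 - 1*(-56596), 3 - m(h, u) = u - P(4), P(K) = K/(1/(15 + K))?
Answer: 65424/209509 ≈ 0.31227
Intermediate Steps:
P(K) = K*(15 + K)
m(h, u) = 79 - u (m(h, u) = 3 - (u - 4*(15 + 4)) = 3 - (u - 4*19) = 3 - (u - 1*76) = 3 - (u - 76) = 3 - (-76 + u) = 3 + (76 - u) = 79 - u)
l = -11330 (l = -67926 + 56596 = -11330)
(m(696, -154) + ((41311 + l) + 35210))/(448551 - 239042) = ((79 - 1*(-154)) + ((41311 - 11330) + 35210))/(448551 - 239042) = ((79 + 154) + (29981 + 35210))/209509 = (233 + 65191)*(1/209509) = 65424*(1/209509) = 65424/209509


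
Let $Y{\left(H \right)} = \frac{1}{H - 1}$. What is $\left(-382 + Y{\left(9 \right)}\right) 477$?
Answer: $- \frac{1457235}{8} \approx -1.8215 \cdot 10^{5}$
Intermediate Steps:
$Y{\left(H \right)} = \frac{1}{-1 + H}$
$\left(-382 + Y{\left(9 \right)}\right) 477 = \left(-382 + \frac{1}{-1 + 9}\right) 477 = \left(-382 + \frac{1}{8}\right) 477 = \left(- \frac{3055}{8}\right) 477 = - \frac{1457235}{8}$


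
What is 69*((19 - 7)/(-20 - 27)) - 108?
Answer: -5904/47 ≈ -125.62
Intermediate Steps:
69*((19 - 7)/(-20 - 27)) - 108 = 69*(12/(-47)) - 108 = 69*(12*(-1/47)) - 108 = 69*(-12/47) - 108 = -828/47 - 108 = -5904/47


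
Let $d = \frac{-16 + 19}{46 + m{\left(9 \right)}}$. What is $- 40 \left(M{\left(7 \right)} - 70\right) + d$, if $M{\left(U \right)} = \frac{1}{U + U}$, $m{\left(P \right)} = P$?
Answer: $\frac{1076921}{385} \approx 2797.2$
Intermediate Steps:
$d = \frac{3}{55}$ ($d = \frac{-16 + 19}{46 + 9} = \frac{3}{55} \approx 0.054545$)
$M{\left(U \right)} = \frac{1}{2 U}$
$- 40 \left(M{\left(7 \right)} - 70\right) + d = - 40 \left(\frac{1}{2 \cdot 7} - 70\right) + \frac{3}{55} = - 40 \left(\frac{1}{2} \cdot \frac{1}{7} - 70\right) + \frac{3}{55} = - 40 \left(\frac{1}{14} - 70\right) + \frac{3}{55} = \left(-40\right) \left(- \frac{979}{14}\right) + \frac{3}{55} = \frac{19580}{7} + \frac{3}{55} = \frac{1076921}{385}$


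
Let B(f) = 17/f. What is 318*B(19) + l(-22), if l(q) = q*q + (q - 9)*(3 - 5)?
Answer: 15780/19 ≈ 830.53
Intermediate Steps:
l(q) = 18 + q² - 2*q (l(q) = q² + (-9 + q)*(-2) = q² + (18 - 2*q) = 18 + q² - 2*q)
318*B(19) + l(-22) = 318*(17/19) + (18 + (-22)² - 2*(-22)) = 318*(17*(1/19)) + (18 + 484 + 44) = 318*(17/19) + 546 = 5406/19 + 546 = 15780/19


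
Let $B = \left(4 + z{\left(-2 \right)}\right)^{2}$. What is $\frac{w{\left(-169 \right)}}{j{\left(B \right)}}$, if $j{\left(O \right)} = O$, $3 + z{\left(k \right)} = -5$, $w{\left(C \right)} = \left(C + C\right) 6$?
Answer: $- \frac{507}{4} \approx -126.75$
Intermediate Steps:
$w{\left(C \right)} = 12 C$ ($w{\left(C \right)} = 2 C 6 = 12 C$)
$z{\left(k \right)} = -8$ ($z{\left(k \right)} = -3 - 5 = -8$)
$B = 16$ ($B = \left(4 - 8\right)^{2} = \left(-4\right)^{2} = 16$)
$\frac{w{\left(-169 \right)}}{j{\left(B \right)}} = \frac{12 \left(-169\right)}{16} = \left(-2028\right) \frac{1}{16} = - \frac{507}{4}$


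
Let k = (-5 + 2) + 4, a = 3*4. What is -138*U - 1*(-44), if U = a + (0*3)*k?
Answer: -1612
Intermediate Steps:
a = 12
k = 1 (k = -3 + 4 = 1)
U = 12 (U = 12 + (0*3)*1 = 12 + 0*1 = 12 + 0 = 12)
-138*U - 1*(-44) = -138*12 - 1*(-44) = -1656 + 44 = -1612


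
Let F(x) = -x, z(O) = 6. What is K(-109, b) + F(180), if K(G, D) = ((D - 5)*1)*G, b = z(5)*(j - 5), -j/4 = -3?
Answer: -4213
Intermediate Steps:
j = 12 (j = -4*(-3) = 12)
b = 42 (b = 6*(12 - 5) = 6*7 = 42)
K(G, D) = G*(-5 + D) (K(G, D) = ((-5 + D)*1)*G = (-5 + D)*G = G*(-5 + D))
K(-109, b) + F(180) = -109*(-5 + 42) - 1*180 = -109*37 - 180 = -4033 - 180 = -4213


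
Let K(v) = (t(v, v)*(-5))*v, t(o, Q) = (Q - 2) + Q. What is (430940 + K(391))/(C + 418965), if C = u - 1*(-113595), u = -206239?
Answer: -1093960/326321 ≈ -3.3524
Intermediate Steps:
t(o, Q) = -2 + 2*Q (t(o, Q) = (-2 + Q) + Q = -2 + 2*Q)
K(v) = v*(10 - 10*v) (K(v) = ((-2 + 2*v)*(-5))*v = (10 - 10*v)*v = v*(10 - 10*v))
C = -92644 (C = -206239 - 1*(-113595) = -206239 + 113595 = -92644)
(430940 + K(391))/(C + 418965) = (430940 + 10*391*(1 - 1*391))/(-92644 + 418965) = (430940 + 10*391*(1 - 391))/326321 = (430940 + 10*391*(-390))*(1/326321) = (430940 - 1524900)*(1/326321) = -1093960*1/326321 = -1093960/326321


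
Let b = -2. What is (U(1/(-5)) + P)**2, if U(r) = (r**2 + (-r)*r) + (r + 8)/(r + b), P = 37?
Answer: 135424/121 ≈ 1119.2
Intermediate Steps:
U(r) = (8 + r)/(-2 + r) (U(r) = (r**2 + (-r)*r) + (r + 8)/(r - 2) = (r**2 - r**2) + (8 + r)/(-2 + r) = 0 + (8 + r)/(-2 + r) = (8 + r)/(-2 + r))
(U(1/(-5)) + P)**2 = ((8 + 1/(-5))/(-2 + 1/(-5)) + 37)**2 = ((8 - 1/5)/(-2 - 1/5) + 37)**2 = ((39/5)/(-11/5) + 37)**2 = (-5/11*39/5 + 37)**2 = (-39/11 + 37)**2 = (368/11)**2 = 135424/121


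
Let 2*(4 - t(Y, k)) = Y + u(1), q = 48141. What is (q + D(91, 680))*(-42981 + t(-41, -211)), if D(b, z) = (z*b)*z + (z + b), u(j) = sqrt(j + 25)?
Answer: -1809641877928 - 21063656*sqrt(26) ≈ -1.8097e+12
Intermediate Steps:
u(j) = sqrt(25 + j)
D(b, z) = b + z + b*z**2 (D(b, z) = (b*z)*z + (b + z) = b*z**2 + (b + z) = b + z + b*z**2)
t(Y, k) = 4 - Y/2 - sqrt(26)/2 (t(Y, k) = 4 - (Y + sqrt(25 + 1))/2 = 4 - (Y + sqrt(26))/2 = 4 + (-Y/2 - sqrt(26)/2) = 4 - Y/2 - sqrt(26)/2)
(q + D(91, 680))*(-42981 + t(-41, -211)) = (48141 + (91 + 680 + 91*680**2))*(-42981 + (4 - 1/2*(-41) - sqrt(26)/2)) = (48141 + (91 + 680 + 91*462400))*(-42981 + (4 + 41/2 - sqrt(26)/2)) = (48141 + (91 + 680 + 42078400))*(-42981 + (49/2 - sqrt(26)/2)) = (48141 + 42079171)*(-85913/2 - sqrt(26)/2) = 42127312*(-85913/2 - sqrt(26)/2) = -1809641877928 - 21063656*sqrt(26)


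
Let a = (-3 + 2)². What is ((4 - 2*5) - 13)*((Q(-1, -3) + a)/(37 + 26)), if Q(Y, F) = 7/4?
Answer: -209/252 ≈ -0.82936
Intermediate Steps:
Q(Y, F) = 7/4 (Q(Y, F) = 7*(¼) = 7/4)
a = 1 (a = (-1)² = 1)
((4 - 2*5) - 13)*((Q(-1, -3) + a)/(37 + 26)) = ((4 - 2*5) - 13)*((7/4 + 1)/(37 + 26)) = ((4 - 10) - 13)*((11/4)/63) = (-6 - 13)*((11/4)*(1/63)) = -19*11/252 = -209/252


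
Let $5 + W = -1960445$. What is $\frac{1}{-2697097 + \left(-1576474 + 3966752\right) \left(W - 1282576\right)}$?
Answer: $- \frac{1}{7751736398325} \approx -1.29 \cdot 10^{-13}$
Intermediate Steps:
$W = -1960450$ ($W = -5 - 1960445 = -1960450$)
$\frac{1}{-2697097 + \left(-1576474 + 3966752\right) \left(W - 1282576\right)} = \frac{1}{-2697097 + \left(-1576474 + 3966752\right) \left(-1960450 - 1282576\right)} = \frac{1}{-2697097 + 2390278 \left(-3243026\right)} = \frac{1}{-2697097 - 7751733701228} = \frac{1}{-7751736398325} = - \frac{1}{7751736398325}$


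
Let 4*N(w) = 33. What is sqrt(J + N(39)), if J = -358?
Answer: I*sqrt(1399)/2 ≈ 18.702*I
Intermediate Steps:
N(w) = 33/4 (N(w) = (1/4)*33 = 33/4)
sqrt(J + N(39)) = sqrt(-358 + 33/4) = sqrt(-1399/4) = I*sqrt(1399)/2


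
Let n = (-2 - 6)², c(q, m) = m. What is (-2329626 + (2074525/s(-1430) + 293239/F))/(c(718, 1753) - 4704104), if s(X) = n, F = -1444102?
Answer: 106157058640137/217301583481664 ≈ 0.48852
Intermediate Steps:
n = 64 (n = (-8)² = 64)
s(X) = 64
(-2329626 + (2074525/s(-1430) + 293239/F))/(c(718, 1753) - 4704104) = (-2329626 + (2074525/64 + 293239/(-1444102)))/(1753 - 4704104) = (-2329626 + (2074525*(1/64) + 293239*(-1/1444102)))/(-4702351) = (-2329626 + (2074525/64 - 293239/1444102))*(-1/4702351) = (-2329626 + 1497903467127/46211264)*(-1/4702351) = -106157058640137/46211264*(-1/4702351) = 106157058640137/217301583481664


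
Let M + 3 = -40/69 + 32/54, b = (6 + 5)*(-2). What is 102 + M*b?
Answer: 104152/621 ≈ 167.72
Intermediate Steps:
b = -22 (b = 11*(-2) = -22)
M = -1855/621 (M = -3 + (-40/69 + 32/54) = -3 + (-40*1/69 + 32*(1/54)) = -3 + (-40/69 + 16/27) = -3 + 8/621 = -1855/621 ≈ -2.9871)
102 + M*b = 102 - 1855/621*(-22) = 102 + 40810/621 = 104152/621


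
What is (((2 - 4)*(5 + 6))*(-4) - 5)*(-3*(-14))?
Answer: 3486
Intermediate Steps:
(((2 - 4)*(5 + 6))*(-4) - 5)*(-3*(-14)) = (-2*11*(-4) - 5)*42 = (-22*(-4) - 5)*42 = (88 - 5)*42 = 83*42 = 3486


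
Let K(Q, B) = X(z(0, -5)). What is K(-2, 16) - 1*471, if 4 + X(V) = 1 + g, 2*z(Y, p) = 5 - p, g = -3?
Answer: -477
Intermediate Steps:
z(Y, p) = 5/2 - p/2 (z(Y, p) = (5 - p)/2 = 5/2 - p/2)
X(V) = -6 (X(V) = -4 + (1 - 3) = -4 - 2 = -6)
K(Q, B) = -6
K(-2, 16) - 1*471 = -6 - 1*471 = -6 - 471 = -477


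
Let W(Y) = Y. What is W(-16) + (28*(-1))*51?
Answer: -1444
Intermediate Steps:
W(-16) + (28*(-1))*51 = -16 + (28*(-1))*51 = -16 - 28*51 = -16 - 1428 = -1444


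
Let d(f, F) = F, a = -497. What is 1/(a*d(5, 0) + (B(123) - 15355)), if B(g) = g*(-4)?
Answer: -1/15847 ≈ -6.3103e-5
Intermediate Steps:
B(g) = -4*g
1/(a*d(5, 0) + (B(123) - 15355)) = 1/(-497*0 + (-4*123 - 15355)) = 1/(0 + (-492 - 15355)) = 1/(0 - 15847) = 1/(-15847) = -1/15847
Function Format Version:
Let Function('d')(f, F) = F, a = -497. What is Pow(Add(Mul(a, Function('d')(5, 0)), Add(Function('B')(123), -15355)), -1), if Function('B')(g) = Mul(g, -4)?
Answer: Rational(-1, 15847) ≈ -6.3103e-5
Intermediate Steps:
Function('B')(g) = Mul(-4, g)
Pow(Add(Mul(a, Function('d')(5, 0)), Add(Function('B')(123), -15355)), -1) = Pow(Add(Mul(-497, 0), Add(Mul(-4, 123), -15355)), -1) = Pow(Add(0, Add(-492, -15355)), -1) = Pow(Add(0, -15847), -1) = Pow(-15847, -1) = Rational(-1, 15847)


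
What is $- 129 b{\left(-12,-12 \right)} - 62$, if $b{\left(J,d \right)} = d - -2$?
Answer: $1228$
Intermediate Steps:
$b{\left(J,d \right)} = 2 + d$ ($b{\left(J,d \right)} = d + 2 = 2 + d$)
$- 129 b{\left(-12,-12 \right)} - 62 = - 129 \left(2 - 12\right) - 62 = \left(-129\right) \left(-10\right) - 62 = 1290 - 62 = 1228$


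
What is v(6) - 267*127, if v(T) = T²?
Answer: -33873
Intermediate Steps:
v(6) - 267*127 = 6² - 267*127 = 36 - 33909 = -33873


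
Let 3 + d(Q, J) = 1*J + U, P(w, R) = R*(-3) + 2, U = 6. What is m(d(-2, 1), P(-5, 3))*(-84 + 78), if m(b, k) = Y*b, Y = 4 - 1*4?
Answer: 0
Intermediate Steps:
P(w, R) = 2 - 3*R (P(w, R) = -3*R + 2 = 2 - 3*R)
Y = 0 (Y = 4 - 4 = 0)
d(Q, J) = 3 + J (d(Q, J) = -3 + (1*J + 6) = -3 + (J + 6) = -3 + (6 + J) = 3 + J)
m(b, k) = 0 (m(b, k) = 0*b = 0)
m(d(-2, 1), P(-5, 3))*(-84 + 78) = 0*(-84 + 78) = 0*(-6) = 0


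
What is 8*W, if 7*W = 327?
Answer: 2616/7 ≈ 373.71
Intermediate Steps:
W = 327/7 (W = (⅐)*327 = 327/7 ≈ 46.714)
8*W = 8*(327/7) = 2616/7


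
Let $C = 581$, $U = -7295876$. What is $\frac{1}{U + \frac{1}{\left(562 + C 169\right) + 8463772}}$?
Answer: $- \frac{8562523}{62471106055147} \approx -1.3706 \cdot 10^{-7}$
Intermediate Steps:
$\frac{1}{U + \frac{1}{\left(562 + C 169\right) + 8463772}} = \frac{1}{-7295876 + \frac{1}{\left(562 + 581 \cdot 169\right) + 8463772}} = \frac{1}{-7295876 + \frac{1}{\left(562 + 98189\right) + 8463772}} = \frac{1}{-7295876 + \frac{1}{98751 + 8463772}} = \frac{1}{-7295876 + \frac{1}{8562523}} = \frac{1}{- \frac{62471106055147}{8562523}} = - \frac{8562523}{62471106055147}$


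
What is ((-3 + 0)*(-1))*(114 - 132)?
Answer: -54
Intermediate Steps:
((-3 + 0)*(-1))*(114 - 132) = -3*(-1)*(-18) = 3*(-18) = -54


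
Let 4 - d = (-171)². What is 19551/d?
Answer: -19551/29237 ≈ -0.66871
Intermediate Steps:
d = -29237 (d = 4 - 1*(-171)² = 4 - 1*29241 = 4 - 29241 = -29237)
19551/d = 19551/(-29237) = 19551*(-1/29237) = -19551/29237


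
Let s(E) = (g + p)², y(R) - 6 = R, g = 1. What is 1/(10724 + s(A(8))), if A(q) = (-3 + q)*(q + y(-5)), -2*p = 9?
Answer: 4/42945 ≈ 9.3142e-5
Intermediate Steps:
y(R) = 6 + R
p = -9/2 (p = -½*9 = -9/2 ≈ -4.5000)
A(q) = (1 + q)*(-3 + q) (A(q) = (-3 + q)*(q + (6 - 5)) = (-3 + q)*(q + 1) = (-3 + q)*(1 + q) = (1 + q)*(-3 + q))
s(E) = 49/4 (s(E) = (1 - 9/2)² = (-7/2)² = 49/4)
1/(10724 + s(A(8))) = 1/(10724 + 49/4) = 1/(42945/4) = 4/42945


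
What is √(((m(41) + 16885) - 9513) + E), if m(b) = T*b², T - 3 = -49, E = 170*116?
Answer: I*√50234 ≈ 224.13*I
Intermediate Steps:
E = 19720
T = -46 (T = 3 - 49 = -46)
m(b) = -46*b²
√(((m(41) + 16885) - 9513) + E) = √(((-46*41² + 16885) - 9513) + 19720) = √(((-46*1681 + 16885) - 9513) + 19720) = √(((-77326 + 16885) - 9513) + 19720) = √((-60441 - 9513) + 19720) = √(-69954 + 19720) = √(-50234) = I*√50234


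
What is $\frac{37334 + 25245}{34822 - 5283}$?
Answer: $\frac{62579}{29539} \approx 2.1185$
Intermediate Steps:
$\frac{37334 + 25245}{34822 - 5283} = \frac{62579}{34822 - 5283} = \frac{62579}{29539}$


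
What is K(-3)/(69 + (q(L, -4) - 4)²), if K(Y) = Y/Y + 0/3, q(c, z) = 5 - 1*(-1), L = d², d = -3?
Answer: 1/73 ≈ 0.013699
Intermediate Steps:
L = 9 (L = (-3)² = 9)
q(c, z) = 6 (q(c, z) = 5 + 1 = 6)
K(Y) = 1 (K(Y) = 1 + 0*(⅓) = 1 + 0 = 1)
K(-3)/(69 + (q(L, -4) - 4)²) = 1/(69 + (6 - 4)²) = 1/(69 + 2²) = 1/(69 + 4) = 1/73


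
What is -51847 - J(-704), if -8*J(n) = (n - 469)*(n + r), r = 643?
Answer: -343223/8 ≈ -42903.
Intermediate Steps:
J(n) = -(-469 + n)*(643 + n)/8 (J(n) = -(n - 469)*(n + 643)/8 = -(-469 + n)*(643 + n)/8)
-51847 - J(-704) = -51847 - (301567/8 - 87/4*(-704) - ⅛*(-704)²) = -51847 - (301567/8 + 15312 - ⅛*495616) = -51847 - (301567/8 + 15312 - 61952) = -51847 - 1*(-71553/8) = -51847 + 71553/8 = -343223/8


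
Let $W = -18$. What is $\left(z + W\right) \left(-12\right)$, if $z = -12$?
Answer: $360$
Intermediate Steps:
$\left(z + W\right) \left(-12\right) = \left(-12 - 18\right) \left(-12\right) = \left(-30\right) \left(-12\right) = 360$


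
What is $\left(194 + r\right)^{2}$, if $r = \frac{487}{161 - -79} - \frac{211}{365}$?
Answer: $\frac{11725851035809}{306950400} \approx 38201.0$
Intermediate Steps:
$r = \frac{25423}{17520}$ ($r = \frac{487}{161 + 79} - \frac{211}{365} = \frac{487}{240} - \frac{211}{365} = \frac{25423}{17520} \approx 1.4511$)
$\left(194 + r\right)^{2} = \left(194 + \frac{25423}{17520}\right)^{2} = \left(\frac{3424303}{17520}\right)^{2} = \frac{11725851035809}{306950400}$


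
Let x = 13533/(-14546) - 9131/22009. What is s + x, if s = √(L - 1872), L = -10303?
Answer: -430667323/320142914 + 5*I*√487 ≈ -1.3452 + 110.34*I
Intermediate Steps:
s = 5*I*√487 (s = √(-10303 - 1872) = √(-12175) = 5*I*√487 ≈ 110.34*I)
x = -430667323/320142914 (x = 13533*(-1/14546) - 9131*1/22009 = -13533/14546 - 9131/22009 = -430667323/320142914 ≈ -1.3452)
s + x = 5*I*√487 - 430667323/320142914 = -430667323/320142914 + 5*I*√487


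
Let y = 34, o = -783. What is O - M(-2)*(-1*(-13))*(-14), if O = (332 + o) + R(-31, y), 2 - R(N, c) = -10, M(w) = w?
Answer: -803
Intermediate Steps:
R(N, c) = 12 (R(N, c) = 2 - 1*(-10) = 2 + 10 = 12)
O = -439 (O = (332 - 783) + 12 = -451 + 12 = -439)
O - M(-2)*(-1*(-13))*(-14) = -439 - (-(-2)*(-13))*(-14) = -439 - (-2*13)*(-14) = -439 - (-26)*(-14) = -439 - 1*364 = -439 - 364 = -803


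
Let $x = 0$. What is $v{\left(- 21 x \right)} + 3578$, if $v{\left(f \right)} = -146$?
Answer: $3432$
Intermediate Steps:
$v{\left(- 21 x \right)} + 3578 = -146 + 3578 = 3432$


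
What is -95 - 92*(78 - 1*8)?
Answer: -6535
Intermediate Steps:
-95 - 92*(78 - 1*8) = -95 - 92*(78 - 8) = -95 - 92*70 = -95 - 6440 = -6535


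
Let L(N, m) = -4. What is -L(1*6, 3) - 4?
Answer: 0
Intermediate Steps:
-L(1*6, 3) - 4 = -1*(-4) - 4 = 4 - 4 = 0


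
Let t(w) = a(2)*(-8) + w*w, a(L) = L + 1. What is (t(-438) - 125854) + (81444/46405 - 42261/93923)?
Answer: 287518289241397/4358496815 ≈ 65967.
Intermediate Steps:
a(L) = 1 + L
t(w) = -24 + w**2 (t(w) = (1 + 2)*(-8) + w*w = 3*(-8) + w**2 = -24 + w**2)
(t(-438) - 125854) + (81444/46405 - 42261/93923) = ((-24 + (-438)**2) - 125854) + (81444/46405 - 42261/93923) = ((-24 + 191844) - 125854) + (81444*(1/46405) - 42261*1/93923) = (191820 - 125854) + (81444/46405 - 42261/93923) = 65966 + 5688343107/4358496815 = 287518289241397/4358496815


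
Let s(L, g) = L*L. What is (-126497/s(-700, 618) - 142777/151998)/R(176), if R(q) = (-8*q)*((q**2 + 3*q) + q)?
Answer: 910081847/33899688345600000 ≈ 2.6846e-8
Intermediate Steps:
s(L, g) = L**2
R(q) = -8*q*(q**2 + 4*q) (R(q) = (-8*q)*(q**2 + 4*q) = -8*q*(q**2 + 4*q))
(-126497/s(-700, 618) - 142777/151998)/R(176) = (-126497/((-700)**2) - 142777/151998)/((8*176**2*(-4 - 1*176))) = (-126497/490000 - 142777*1/151998)/((8*30976*(-4 - 176))) = (-126497*1/490000 - 142777/151998)/((8*30976*(-180))) = (-18071/70000 - 142777/151998)/(-44605440) = -910081847/759990000*(-1/44605440) = 910081847/33899688345600000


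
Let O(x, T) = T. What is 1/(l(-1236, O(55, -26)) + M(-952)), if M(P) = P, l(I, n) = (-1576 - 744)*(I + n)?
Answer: 1/2926888 ≈ 3.4166e-7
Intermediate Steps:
l(I, n) = -2320*I - 2320*n (l(I, n) = -2320*(I + n) = -2320*I - 2320*n)
1/(l(-1236, O(55, -26)) + M(-952)) = 1/((-2320*(-1236) - 2320*(-26)) - 952) = 1/((2867520 + 60320) - 952) = 1/(2927840 - 952) = 1/2926888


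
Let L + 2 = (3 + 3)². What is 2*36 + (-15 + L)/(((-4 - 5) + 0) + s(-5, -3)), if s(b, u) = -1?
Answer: 701/10 ≈ 70.100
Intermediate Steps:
L = 34 (L = -2 + (3 + 3)² = -2 + 6² = -2 + 36 = 34)
2*36 + (-15 + L)/(((-4 - 5) + 0) + s(-5, -3)) = 2*36 + (-15 + 34)/(((-4 - 5) + 0) - 1) = 72 + 19/((-9 + 0) - 1) = 72 + 19/(-9 - 1) = 72 + 19/(-10) = 72 + 19*(-⅒) = 72 - 19/10 = 701/10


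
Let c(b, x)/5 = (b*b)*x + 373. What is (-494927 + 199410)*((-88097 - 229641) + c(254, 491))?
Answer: -46712640223919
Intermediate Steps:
c(b, x) = 1865 + 5*x*b² (c(b, x) = 5*((b*b)*x + 373) = 5*(b²*x + 373) = 5*(x*b² + 373) = 5*(373 + x*b²) = 1865 + 5*x*b²)
(-494927 + 199410)*((-88097 - 229641) + c(254, 491)) = (-494927 + 199410)*((-88097 - 229641) + (1865 + 5*491*254²)) = -295517*(-317738 + (1865 + 5*491*64516)) = -295517*(-317738 + (1865 + 158386780)) = -295517*(-317738 + 158388645) = -295517*158070907 = -46712640223919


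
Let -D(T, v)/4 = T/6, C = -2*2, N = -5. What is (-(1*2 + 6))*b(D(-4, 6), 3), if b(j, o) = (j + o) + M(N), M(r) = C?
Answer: -40/3 ≈ -13.333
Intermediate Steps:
C = -4
M(r) = -4
D(T, v) = -2*T/3 (D(T, v) = -4*T/6 = -2*T/3)
b(j, o) = -4 + j + o (b(j, o) = (j + o) - 4 = -4 + j + o)
(-(1*2 + 6))*b(D(-4, 6), 3) = (-(1*2 + 6))*(-4 - ⅔*(-4) + 3) = (-(2 + 6))*(-4 + 8/3 + 3) = -1*8*(5/3) = -8*5/3 = -40/3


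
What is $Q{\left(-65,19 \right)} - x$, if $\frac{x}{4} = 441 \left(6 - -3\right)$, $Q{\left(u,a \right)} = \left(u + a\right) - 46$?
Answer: $-15968$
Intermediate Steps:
$Q{\left(u,a \right)} = -46 + a + u$ ($Q{\left(u,a \right)} = \left(a + u\right) - 46 = -46 + a + u$)
$x = 15876$ ($x = 4 \cdot 441 \left(6 - -3\right) = 4 \cdot 441 \left(6 + 3\right) = 4 \cdot 441 \cdot 9 = 4 \cdot 3969 = 15876$)
$Q{\left(-65,19 \right)} - x = \left(-46 + 19 - 65\right) - 15876 = -92 - 15876 = -15968$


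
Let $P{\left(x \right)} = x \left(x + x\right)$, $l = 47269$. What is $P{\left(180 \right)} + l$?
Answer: $112069$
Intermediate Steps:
$P{\left(x \right)} = 2 x^{2}$ ($P{\left(x \right)} = x 2 x = 2 x^{2}$)
$P{\left(180 \right)} + l = 2 \cdot 180^{2} + 47269 = 2 \cdot 32400 + 47269 = 64800 + 47269 = 112069$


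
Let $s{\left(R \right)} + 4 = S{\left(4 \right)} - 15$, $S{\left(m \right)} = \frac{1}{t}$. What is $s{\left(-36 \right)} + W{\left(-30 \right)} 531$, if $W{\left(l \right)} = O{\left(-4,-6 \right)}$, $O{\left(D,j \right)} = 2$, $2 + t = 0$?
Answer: $\frac{2085}{2} \approx 1042.5$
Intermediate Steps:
$t = -2$ ($t = -2 + 0 = -2$)
$S{\left(m \right)} = - \frac{1}{2}$ ($S{\left(m \right)} = \frac{1}{-2} = - \frac{1}{2}$)
$W{\left(l \right)} = 2$
$s{\left(R \right)} = - \frac{39}{2}$ ($s{\left(R \right)} = -4 - \frac{31}{2} = - \frac{39}{2}$)
$s{\left(-36 \right)} + W{\left(-30 \right)} 531 = - \frac{39}{2} + 2 \cdot 531 = - \frac{39}{2} + 1062 = \frac{2085}{2}$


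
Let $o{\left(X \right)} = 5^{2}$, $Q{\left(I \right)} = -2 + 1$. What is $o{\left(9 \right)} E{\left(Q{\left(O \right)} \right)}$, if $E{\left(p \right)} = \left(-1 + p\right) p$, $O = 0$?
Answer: $50$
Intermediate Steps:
$Q{\left(I \right)} = -1$
$E{\left(p \right)} = p \left(-1 + p\right)$
$o{\left(X \right)} = 25$
$o{\left(9 \right)} E{\left(Q{\left(O \right)} \right)} = 25 \left(- (-1 - 1)\right) = 25 \left(\left(-1\right) \left(-2\right)\right) = 25 \cdot 2 = 50$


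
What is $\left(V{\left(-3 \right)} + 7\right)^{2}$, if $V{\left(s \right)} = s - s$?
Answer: $49$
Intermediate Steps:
$V{\left(s \right)} = 0$
$\left(V{\left(-3 \right)} + 7\right)^{2} = \left(0 + 7\right)^{2} = 7^{2} = 49$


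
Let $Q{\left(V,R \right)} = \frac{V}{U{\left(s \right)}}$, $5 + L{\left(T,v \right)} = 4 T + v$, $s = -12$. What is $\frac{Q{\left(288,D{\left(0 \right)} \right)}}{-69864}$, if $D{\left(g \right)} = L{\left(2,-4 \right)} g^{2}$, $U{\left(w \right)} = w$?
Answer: $\frac{1}{2911} \approx 0.00034352$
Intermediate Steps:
$L{\left(T,v \right)} = -5 + v + 4 T$ ($L{\left(T,v \right)} = -5 + \left(4 T + v\right) = -5 + \left(v + 4 T\right) = -5 + v + 4 T$)
$D{\left(g \right)} = - g^{2}$ ($D{\left(g \right)} = \left(-5 - 4 + 4 \cdot 2\right) g^{2} = \left(-5 - 4 + 8\right) g^{2} = - g^{2}$)
$Q{\left(V,R \right)} = - \frac{V}{12}$ ($Q{\left(V,R \right)} = \frac{V}{-12} = V \left(- \frac{1}{12}\right) = - \frac{V}{12}$)
$\frac{Q{\left(288,D{\left(0 \right)} \right)}}{-69864} = \frac{\left(- \frac{1}{12}\right) 288}{-69864} = \left(-24\right) \left(- \frac{1}{69864}\right) = \frac{1}{2911}$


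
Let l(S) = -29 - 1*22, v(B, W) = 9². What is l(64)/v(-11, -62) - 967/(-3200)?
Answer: -28291/86400 ≈ -0.32744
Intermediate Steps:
v(B, W) = 81
l(S) = -51 (l(S) = -29 - 22 = -51)
l(64)/v(-11, -62) - 967/(-3200) = -51/81 - 967/(-3200) = -51*1/81 - 967*(-1/3200) = -17/27 + 967/3200 = -28291/86400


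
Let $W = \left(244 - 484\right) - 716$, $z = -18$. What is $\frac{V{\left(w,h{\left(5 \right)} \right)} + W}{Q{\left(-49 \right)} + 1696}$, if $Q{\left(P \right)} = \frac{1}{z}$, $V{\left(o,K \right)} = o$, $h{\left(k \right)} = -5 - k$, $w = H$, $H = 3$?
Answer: $- \frac{17154}{30527} \approx -0.56193$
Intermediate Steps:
$w = 3$
$Q{\left(P \right)} = - \frac{1}{18}$ ($Q{\left(P \right)} = \frac{1}{-18} = - \frac{1}{18}$)
$W = -956$ ($W = -240 - 716 = -956$)
$\frac{V{\left(w,h{\left(5 \right)} \right)} + W}{Q{\left(-49 \right)} + 1696} = \frac{3 - 956}{- \frac{1}{18} + 1696} = - \frac{953}{\frac{30527}{18}} = \left(-953\right) \frac{18}{30527} = - \frac{17154}{30527}$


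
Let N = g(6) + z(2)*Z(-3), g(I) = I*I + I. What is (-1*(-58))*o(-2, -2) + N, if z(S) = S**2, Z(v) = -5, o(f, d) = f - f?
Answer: 22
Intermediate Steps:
o(f, d) = 0
g(I) = I + I**2 (g(I) = I**2 + I = I + I**2)
N = 22 (N = 6*(1 + 6) + 2**2*(-5) = 6*7 + 4*(-5) = 42 - 20 = 22)
(-1*(-58))*o(-2, -2) + N = -1*(-58)*0 + 22 = 58*0 + 22 = 0 + 22 = 22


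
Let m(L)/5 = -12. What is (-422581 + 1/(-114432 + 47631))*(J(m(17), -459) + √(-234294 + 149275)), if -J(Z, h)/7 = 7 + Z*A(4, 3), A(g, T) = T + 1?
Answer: -6577318178006/9543 - 28228833382*I*√85019/66801 ≈ -6.8923e+8 - 1.2322e+8*I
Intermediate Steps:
A(g, T) = 1 + T
m(L) = -60 (m(L) = 5*(-12) = -60)
J(Z, h) = -49 - 28*Z (J(Z, h) = -7*(7 + Z*(1 + 3)) = -7*(7 + Z*4) = -7*(7 + 4*Z) = -49 - 28*Z)
(-422581 + 1/(-114432 + 47631))*(J(m(17), -459) + √(-234294 + 149275)) = (-422581 + 1/(-114432 + 47631))*((-49 - 28*(-60)) + √(-234294 + 149275)) = (-422581 + 1/(-66801))*((-49 + 1680) + √(-85019)) = (-422581 - 1/66801)*(1631 + I*√85019) = -28228833382*(1631 + I*√85019)/66801 = -6577318178006/9543 - 28228833382*I*√85019/66801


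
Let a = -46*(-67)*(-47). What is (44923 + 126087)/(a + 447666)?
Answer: 85505/151406 ≈ 0.56474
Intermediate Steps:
a = -144854 (a = 3082*(-47) = -144854)
(44923 + 126087)/(a + 447666) = (44923 + 126087)/(-144854 + 447666) = 171010/302812 = 171010*(1/302812) = 85505/151406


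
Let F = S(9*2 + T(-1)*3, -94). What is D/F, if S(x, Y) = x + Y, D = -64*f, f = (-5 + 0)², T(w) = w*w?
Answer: 1600/73 ≈ 21.918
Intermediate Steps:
T(w) = w²
f = 25 (f = (-5)² = 25)
D = -1600 (D = -64*25 = -1600)
S(x, Y) = Y + x
F = -73 (F = -94 + (9*2 + (-1)²*3) = -94 + (18 + 1*3) = -94 + (18 + 3) = -94 + 21 = -73)
D/F = -1600/(-73) = -1600*(-1/73) = 1600/73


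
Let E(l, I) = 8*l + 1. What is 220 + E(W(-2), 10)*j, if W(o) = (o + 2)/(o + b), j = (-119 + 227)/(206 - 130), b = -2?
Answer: 4207/19 ≈ 221.42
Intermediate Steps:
j = 27/19 (j = 108/76 = 108*(1/76) = 27/19 ≈ 1.4211)
W(o) = (2 + o)/(-2 + o) (W(o) = (o + 2)/(o - 2) = (2 + o)/(-2 + o))
E(l, I) = 1 + 8*l
220 + E(W(-2), 10)*j = 220 + (1 + 8*((2 - 2)/(-2 - 2)))*(27/19) = 220 + (1 + 8*(0/(-4)))*(27/19) = 220 + (1 + 8*(-¼*0))*(27/19) = 220 + (1 + 8*0)*(27/19) = 220 + (1 + 0)*(27/19) = 220 + 1*(27/19) = 220 + 27/19 = 4207/19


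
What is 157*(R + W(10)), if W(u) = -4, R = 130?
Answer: 19782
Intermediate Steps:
157*(R + W(10)) = 157*(130 - 4) = 157*126 = 19782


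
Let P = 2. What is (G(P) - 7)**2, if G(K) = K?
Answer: 25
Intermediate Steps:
(G(P) - 7)**2 = (2 - 7)**2 = (-5)**2 = 25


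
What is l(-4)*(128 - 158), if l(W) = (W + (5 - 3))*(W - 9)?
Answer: -780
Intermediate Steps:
l(W) = (-9 + W)*(2 + W) (l(W) = (W + 2)*(-9 + W) = (2 + W)*(-9 + W) = (-9 + W)*(2 + W))
l(-4)*(128 - 158) = (-18 + (-4)² - 7*(-4))*(128 - 158) = (-18 + 16 + 28)*(-30) = 26*(-30) = -780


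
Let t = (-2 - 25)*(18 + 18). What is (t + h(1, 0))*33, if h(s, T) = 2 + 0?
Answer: -32010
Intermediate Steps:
t = -972 (t = -27*36 = -972)
h(s, T) = 2
(t + h(1, 0))*33 = (-972 + 2)*33 = -970*33 = -32010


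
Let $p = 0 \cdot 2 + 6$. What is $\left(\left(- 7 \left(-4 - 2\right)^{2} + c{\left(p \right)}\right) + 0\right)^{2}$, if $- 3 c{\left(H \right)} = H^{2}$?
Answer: $69696$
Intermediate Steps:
$p = 6$ ($p = 0 + 6 = 6$)
$c{\left(H \right)} = - \frac{H^{2}}{3}$
$\left(\left(- 7 \left(-4 - 2\right)^{2} + c{\left(p \right)}\right) + 0\right)^{2} = \left(\left(- 7 \left(-4 - 2\right)^{2} - \frac{6^{2}}{3}\right) + 0\right)^{2} = \left(\left(- 7 \left(-6\right)^{2} - 12\right) + 0\right)^{2} = \left(\left(\left(-7\right) 36 - 12\right) + 0\right)^{2} = \left(\left(-252 - 12\right) + 0\right)^{2} = \left(-264 + 0\right)^{2} = \left(-264\right)^{2} = 69696$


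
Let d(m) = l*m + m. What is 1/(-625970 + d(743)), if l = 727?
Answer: -1/85066 ≈ -1.1756e-5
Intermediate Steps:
d(m) = 728*m (d(m) = 727*m + m = 728*m)
1/(-625970 + d(743)) = 1/(-625970 + 728*743) = 1/(-625970 + 540904) = 1/(-85066) = -1/85066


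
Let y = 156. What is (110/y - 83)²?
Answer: 41203561/6084 ≈ 6772.4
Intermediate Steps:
(110/y - 83)² = (110/156 - 83)² = (110*(1/156) - 83)² = (55/78 - 83)² = (-6419/78)² = 41203561/6084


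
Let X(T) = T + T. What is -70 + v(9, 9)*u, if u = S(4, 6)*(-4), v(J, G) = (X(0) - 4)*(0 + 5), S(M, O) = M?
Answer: 250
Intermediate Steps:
X(T) = 2*T
v(J, G) = -20 (v(J, G) = (2*0 - 4)*(0 + 5) = (0 - 4)*5 = -4*5 = -20)
u = -16 (u = 4*(-4) = -16)
-70 + v(9, 9)*u = -70 - 20*(-16) = -70 + 320 = 250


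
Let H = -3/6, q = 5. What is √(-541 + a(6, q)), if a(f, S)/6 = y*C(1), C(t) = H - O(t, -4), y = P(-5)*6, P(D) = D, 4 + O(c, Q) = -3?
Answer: I*√1711 ≈ 41.364*I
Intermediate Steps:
O(c, Q) = -7 (O(c, Q) = -4 - 3 = -7)
H = -½ (H = -3*⅙ = -½ ≈ -0.50000)
y = -30 (y = -5*6 = -30)
C(t) = 13/2 (C(t) = -½ - 1*(-7) = -½ + 7 = 13/2)
a(f, S) = -1170 (a(f, S) = 6*(-30*13/2) = 6*(-195) = -1170)
√(-541 + a(6, q)) = √(-541 - 1170) = √(-1711) = I*√1711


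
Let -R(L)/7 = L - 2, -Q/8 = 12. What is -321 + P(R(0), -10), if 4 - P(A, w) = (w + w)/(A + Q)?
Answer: -13007/41 ≈ -317.24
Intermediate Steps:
Q = -96 (Q = -8*12 = -96)
R(L) = 14 - 7*L (R(L) = -7*(L - 2) = -7*(-2 + L) = 14 - 7*L)
P(A, w) = 4 - 2*w/(-96 + A) (P(A, w) = 4 - (w + w)/(A - 96) = 4 - 2*w/(-96 + A))
-321 + P(R(0), -10) = -321 + 2*(-192 - 1*(-10) + 2*(14 - 7*0))/(-96 + (14 - 7*0)) = -321 + 2*(-192 + 10 + 2*(14 + 0))/(-96 + (14 + 0)) = -321 + 2*(-192 + 10 + 2*14)/(-96 + 14) = -321 + 2*(-192 + 10 + 28)/(-82) = -321 + 2*(-1/82)*(-154) = -321 + 154/41 = -13007/41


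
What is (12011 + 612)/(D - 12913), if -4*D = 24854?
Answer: -25246/38253 ≈ -0.65997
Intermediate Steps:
D = -12427/2 (D = -¼*24854 = -12427/2 ≈ -6213.5)
(12011 + 612)/(D - 12913) = (12011 + 612)/(-12427/2 - 12913) = 12623/(-38253/2) = 12623*(-2/38253) = -25246/38253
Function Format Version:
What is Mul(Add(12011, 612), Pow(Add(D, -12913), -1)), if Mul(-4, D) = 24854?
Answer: Rational(-25246, 38253) ≈ -0.65997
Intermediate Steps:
D = Rational(-12427, 2) (D = Mul(Rational(-1, 4), 24854) = Rational(-12427, 2) ≈ -6213.5)
Mul(Add(12011, 612), Pow(Add(D, -12913), -1)) = Mul(Add(12011, 612), Pow(Add(Rational(-12427, 2), -12913), -1)) = Mul(12623, Pow(Rational(-38253, 2), -1)) = Mul(12623, Rational(-2, 38253)) = Rational(-25246, 38253)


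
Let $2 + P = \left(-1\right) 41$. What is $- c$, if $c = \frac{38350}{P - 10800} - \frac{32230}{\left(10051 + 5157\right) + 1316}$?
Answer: $\frac{491582645}{89584866} \approx 5.4873$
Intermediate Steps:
$P = -43$ ($P = -2 - 41 = -43$)
$c = - \frac{491582645}{89584866}$ ($c = \frac{38350}{-43 - 10800} - \frac{32230}{\left(10051 + 5157\right) + 1316} = \frac{38350}{-43 - 10800} - \frac{32230}{15208 + 1316} = \frac{38350}{-10843} - \frac{32230}{16524} = 38350 \left(- \frac{1}{10843}\right) - \frac{16115}{8262} = - \frac{38350}{10843} - \frac{16115}{8262} = - \frac{491582645}{89584866} \approx -5.4873$)
$- c = \left(-1\right) \left(- \frac{491582645}{89584866}\right) = \frac{491582645}{89584866}$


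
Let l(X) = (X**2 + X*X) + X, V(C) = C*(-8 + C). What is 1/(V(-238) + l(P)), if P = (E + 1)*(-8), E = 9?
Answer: 1/71268 ≈ 1.4032e-5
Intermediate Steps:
P = -80 (P = (9 + 1)*(-8) = 10*(-8) = -80)
l(X) = X + 2*X**2 (l(X) = (X**2 + X**2) + X = 2*X**2 + X = X + 2*X**2)
1/(V(-238) + l(P)) = 1/(-238*(-8 - 238) - 80*(1 + 2*(-80))) = 1/(-238*(-246) - 80*(1 - 160)) = 1/(58548 - 80*(-159)) = 1/(58548 + 12720) = 1/71268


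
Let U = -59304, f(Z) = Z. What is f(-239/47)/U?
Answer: 239/2787288 ≈ 8.5746e-5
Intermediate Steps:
f(-239/47)/U = -239/47/(-59304) = -239*1/47*(-1/59304) = -239/47*(-1/59304) = 239/2787288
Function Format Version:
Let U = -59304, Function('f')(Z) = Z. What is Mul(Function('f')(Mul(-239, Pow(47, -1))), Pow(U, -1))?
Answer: Rational(239, 2787288) ≈ 8.5746e-5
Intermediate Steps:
Mul(Function('f')(Mul(-239, Pow(47, -1))), Pow(U, -1)) = Mul(Mul(-239, Pow(47, -1)), Pow(-59304, -1)) = Mul(Mul(-239, Rational(1, 47)), Rational(-1, 59304)) = Mul(Rational(-239, 47), Rational(-1, 59304)) = Rational(239, 2787288)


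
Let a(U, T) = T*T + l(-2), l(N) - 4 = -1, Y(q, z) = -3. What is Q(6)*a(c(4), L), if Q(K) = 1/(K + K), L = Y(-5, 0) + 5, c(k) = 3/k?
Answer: 7/12 ≈ 0.58333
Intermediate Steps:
l(N) = 3 (l(N) = 4 - 1 = 3)
L = 2 (L = -3 + 5 = 2)
a(U, T) = 3 + T² (a(U, T) = T*T + 3 = T² + 3 = 3 + T²)
Q(K) = 1/(2*K)
Q(6)*a(c(4), L) = ((½)/6)*(3 + 2²) = ((½)*(⅙))*(3 + 4) = (1/12)*7 = 7/12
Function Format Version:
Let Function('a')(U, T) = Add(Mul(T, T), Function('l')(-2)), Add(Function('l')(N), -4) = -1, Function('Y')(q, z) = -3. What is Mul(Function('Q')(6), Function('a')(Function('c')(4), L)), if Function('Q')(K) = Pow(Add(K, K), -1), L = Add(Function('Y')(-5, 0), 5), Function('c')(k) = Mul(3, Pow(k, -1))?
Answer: Rational(7, 12) ≈ 0.58333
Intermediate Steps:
Function('l')(N) = 3 (Function('l')(N) = Add(4, -1) = 3)
L = 2 (L = Add(-3, 5) = 2)
Function('a')(U, T) = Add(3, Pow(T, 2)) (Function('a')(U, T) = Add(Mul(T, T), 3) = Add(Pow(T, 2), 3) = Add(3, Pow(T, 2)))
Function('Q')(K) = Mul(Rational(1, 2), Pow(K, -1)) (Function('Q')(K) = Pow(Mul(2, K), -1) = Mul(Rational(1, 2), Pow(K, -1)))
Mul(Function('Q')(6), Function('a')(Function('c')(4), L)) = Mul(Mul(Rational(1, 2), Pow(6, -1)), Add(3, Pow(2, 2))) = Mul(Mul(Rational(1, 2), Rational(1, 6)), Add(3, 4)) = Mul(Rational(1, 12), 7) = Rational(7, 12)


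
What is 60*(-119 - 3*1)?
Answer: -7320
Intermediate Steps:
60*(-119 - 3*1) = 60*(-119 - 3) = 60*(-122) = -7320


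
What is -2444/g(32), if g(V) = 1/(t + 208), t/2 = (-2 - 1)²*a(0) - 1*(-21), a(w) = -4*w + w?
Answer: -611000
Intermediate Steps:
a(w) = -3*w
t = 42 (t = 2*((-2 - 1)²*(-3*0) - 1*(-21)) = 2*((-3)²*0 + 21) = 2*(9*0 + 21) = 2*(0 + 21) = 2*21 = 42)
g(V) = 1/250 (g(V) = 1/(42 + 208) = 1/250)
-2444/g(32) = -2444/1/250 = -2444*250 = -611000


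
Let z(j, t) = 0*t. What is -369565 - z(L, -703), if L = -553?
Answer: -369565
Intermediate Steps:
z(j, t) = 0
-369565 - z(L, -703) = -369565 - 1*0 = -369565 + 0 = -369565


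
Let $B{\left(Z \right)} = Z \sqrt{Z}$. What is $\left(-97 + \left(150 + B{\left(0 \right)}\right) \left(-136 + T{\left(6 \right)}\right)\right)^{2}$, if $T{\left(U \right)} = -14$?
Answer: $510624409$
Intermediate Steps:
$B{\left(Z \right)} = Z^{\frac{3}{2}}$
$\left(-97 + \left(150 + B{\left(0 \right)}\right) \left(-136 + T{\left(6 \right)}\right)\right)^{2} = \left(-97 + \left(150 + 0^{\frac{3}{2}}\right) \left(-136 - 14\right)\right)^{2} = \left(-97 + \left(150 + 0\right) \left(-150\right)\right)^{2} = \left(-97 + 150 \left(-150\right)\right)^{2} = \left(-97 - 22500\right)^{2} = \left(-22597\right)^{2} = 510624409$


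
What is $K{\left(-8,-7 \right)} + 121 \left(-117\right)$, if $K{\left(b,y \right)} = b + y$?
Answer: $-14172$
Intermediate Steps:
$K{\left(-8,-7 \right)} + 121 \left(-117\right) = \left(-8 - 7\right) + 121 \left(-117\right) = -15 - 14157 = -14172$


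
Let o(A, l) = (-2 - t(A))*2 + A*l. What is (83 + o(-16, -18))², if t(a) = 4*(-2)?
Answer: 146689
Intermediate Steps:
t(a) = -8
o(A, l) = 12 + A*l (o(A, l) = (-2 - 1*(-8))*2 + A*l = (-2 + 8)*2 + A*l = 6*2 + A*l = 12 + A*l)
(83 + o(-16, -18))² = (83 + (12 - 16*(-18)))² = (83 + (12 + 288))² = (83 + 300)² = 383² = 146689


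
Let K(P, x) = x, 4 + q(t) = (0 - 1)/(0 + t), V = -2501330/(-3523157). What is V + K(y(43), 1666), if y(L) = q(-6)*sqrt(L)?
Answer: 5872080892/3523157 ≈ 1666.7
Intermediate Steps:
V = 2501330/3523157 (V = -2501330*(-1/3523157) = 2501330/3523157 ≈ 0.70997)
q(t) = -4 - 1/t (q(t) = -4 + (0 - 1)/(0 + t) = -4 - 1/t)
y(L) = -23*sqrt(L)/6 (y(L) = (-4 - 1/(-6))*sqrt(L) = (-4 - 1*(-1/6))*sqrt(L) = (-4 + 1/6)*sqrt(L) = -23*sqrt(L)/6)
V + K(y(43), 1666) = 2501330/3523157 + 1666 = 5872080892/3523157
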